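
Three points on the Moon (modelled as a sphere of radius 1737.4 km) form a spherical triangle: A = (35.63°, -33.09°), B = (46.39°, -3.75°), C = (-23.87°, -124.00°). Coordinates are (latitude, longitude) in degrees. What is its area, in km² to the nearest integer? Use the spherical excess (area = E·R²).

Side lengths (central angles): a = 2.2278, b = 1.8209, c = 0.4263 rad; semiperimeter s = 2.2375.
By l'Huilier's theorem, tan(E/4) = √[tan(s/2) tan((s−a)/2) tan((s−b)/2) tan((s−c)/2)], giving spherical excess E = 0.2074 rad.
Area = E·R² = 0.2074 × (1737.4)² ≈ 626180 km².

626180 km²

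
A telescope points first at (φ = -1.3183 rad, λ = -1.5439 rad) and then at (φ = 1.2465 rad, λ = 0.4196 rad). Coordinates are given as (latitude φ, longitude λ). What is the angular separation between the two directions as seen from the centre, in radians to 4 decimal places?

In radians: φ₁ = -1.3183, φ₂ = 1.2465, Δλ = 112.500° = 1.9635 rad.
cos c = sin φ₁ sin φ₂ + cos φ₁ cos φ₂ cos Δλ = (-0.9683)(0.9479) + (0.2498)(0.3186)(-0.3827) = -0.94828,
so c = arccos(-0.94828) = 2.81858 rad.
So the angular separation is 2.8186 rad.

2.8186 rad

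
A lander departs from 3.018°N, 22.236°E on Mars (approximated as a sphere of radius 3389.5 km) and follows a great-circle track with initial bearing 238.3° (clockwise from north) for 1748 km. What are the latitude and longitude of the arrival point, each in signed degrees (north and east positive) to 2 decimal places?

Angular distance δ = d/R = 1748/3389.5 = 0.51571 rad; initial bearing θ = 4.1591 rad.
sin φ₂ = sin φ₁ cos δ + cos φ₁ sin δ cos θ = (0.0526)(0.8699) + (0.9986)(0.4932)(-0.5255) = -0.2130, so φ₂ = -12.30°.
Δλ = atan2(sin θ sin δ cos φ₁, cos δ − sin φ₁ sin φ₂) = atan2(-0.4190, 0.8812) = -25.432°.
λ₂ = 22.236° − 25.432° = -3.20°.

-12.30°, -3.20°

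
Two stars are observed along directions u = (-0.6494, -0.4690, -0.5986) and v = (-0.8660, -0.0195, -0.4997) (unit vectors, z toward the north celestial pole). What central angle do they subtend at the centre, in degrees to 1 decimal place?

29.5°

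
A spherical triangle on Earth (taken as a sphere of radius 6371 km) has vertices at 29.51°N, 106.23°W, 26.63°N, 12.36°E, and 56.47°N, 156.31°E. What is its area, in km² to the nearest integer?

54320971 km²

Side lengths (central angles): a = 1.5964, b = 1.2152, c = 1.7229 rad; semiperimeter s = 2.2672.
By l'Huilier's theorem, tan(E/4) = √[tan(s/2) tan((s−a)/2) tan((s−b)/2) tan((s−c)/2)], giving spherical excess E = 1.3383 rad.
Area = E·R² = 1.3383 × (6371)² ≈ 54320971 km².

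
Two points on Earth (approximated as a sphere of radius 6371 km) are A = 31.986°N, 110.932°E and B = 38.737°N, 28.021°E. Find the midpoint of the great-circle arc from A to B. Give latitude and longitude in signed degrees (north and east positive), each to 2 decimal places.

Central angle δ = 1.1449 rad. Interpolating on the sphere with fraction f = 0.5:
P = [sin((1−f)δ)·A + sin(fδ)·B] / sin δ = 0.5948·A + 0.5948·B in Cartesian coordinates,
giving P = (0.2293, 0.6892, 0.6873), i.e. latitude 43.42°, longitude 71.59°.

43.42°, 71.59°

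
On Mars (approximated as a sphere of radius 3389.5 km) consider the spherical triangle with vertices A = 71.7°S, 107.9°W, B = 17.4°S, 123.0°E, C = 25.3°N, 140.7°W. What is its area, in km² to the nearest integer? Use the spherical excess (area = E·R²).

Side lengths (central angles): a = 1.7951, b = 1.7387, c = 1.4757 rad; semiperimeter s = 2.5048.
By l'Huilier's theorem, tan(E/4) = √[tan(s/2) tan((s−a)/2) tan((s−b)/2) tan((s−c)/2)], giving spherical excess E = 1.8738 rad.
Area = E·R² = 1.8738 × (3389.5)² ≈ 21526996 km².

21526996 km²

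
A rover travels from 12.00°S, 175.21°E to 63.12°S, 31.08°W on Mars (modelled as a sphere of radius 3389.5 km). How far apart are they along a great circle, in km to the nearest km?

6045 km

In radians: φ₁ = -0.2094, φ₂ = -1.1017, Δλ = 153.710° = 2.6827 rad.
cos c = sin φ₁ sin φ₂ + cos φ₁ cos φ₂ cos Δλ = (-0.2079)(-0.8920) + (0.9781)(0.4521)(-0.8966) = -0.21105,
so c = arccos(-0.21105) = 1.78345 rad.
Distance = R·c = 3389.5 × 1.7834 ≈ 6045 km.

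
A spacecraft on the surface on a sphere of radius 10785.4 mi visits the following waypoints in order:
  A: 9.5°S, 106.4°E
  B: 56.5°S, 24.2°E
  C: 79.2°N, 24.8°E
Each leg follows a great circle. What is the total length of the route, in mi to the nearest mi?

40187 mi

Leg A→B: central angle 1.3577 rad, distance 14643.1 mi.
Leg B→C: central angle 2.3684 rad, distance 25544.4 mi.
Total: 14643.1 + 25544.4 ≈ 40187 mi.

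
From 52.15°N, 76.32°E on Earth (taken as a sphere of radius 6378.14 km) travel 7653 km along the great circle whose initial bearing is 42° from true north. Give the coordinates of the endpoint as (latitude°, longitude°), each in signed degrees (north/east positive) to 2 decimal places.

45.33°, -166.19°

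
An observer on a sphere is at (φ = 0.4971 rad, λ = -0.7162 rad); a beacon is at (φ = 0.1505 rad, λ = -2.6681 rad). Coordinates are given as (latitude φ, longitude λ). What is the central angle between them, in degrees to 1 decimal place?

In radians: φ₁ = 0.4971, φ₂ = 0.1505, Δλ = -111.836° = -1.9519 rad.
Haversine: a = sin²(Δφ/2) + cos φ₁ cos φ₂ sin²(Δλ/2) = 0.0297 + (0.8790)(0.9887)(0.6860) = 0.62587.
Central angle c = 2·arcsin(√a) = 1.82527 rad.
So the angular separation is 104.6°.

104.6°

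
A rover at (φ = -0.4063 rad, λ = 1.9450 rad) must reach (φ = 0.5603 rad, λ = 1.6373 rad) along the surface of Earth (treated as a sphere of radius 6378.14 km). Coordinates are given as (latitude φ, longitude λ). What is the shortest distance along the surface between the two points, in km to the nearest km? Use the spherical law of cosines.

With latitudes φ₁ = -23.279°, φ₂ = 32.103° and longitude difference Δλ = -17.630°:
cos c = sin φ₁ sin φ₂ + cos φ₁ cos φ₂ cos Δλ = (-0.3952)(0.5314) + (0.9186)(0.8471)(0.9530) = 0.53155,
so c = arccos(0.53155) = 1.01036 rad.
Distance = R·c = 6378.14 × 1.0104 ≈ 6444 km.

6444 km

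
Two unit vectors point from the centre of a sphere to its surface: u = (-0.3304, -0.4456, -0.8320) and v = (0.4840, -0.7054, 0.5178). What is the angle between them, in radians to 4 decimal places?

u·v = -0.2764; |u| = 1.0000, |v| = 1.0000.
cos θ = (u·v)/(|u||v|) = -0.2764, so θ = 1.8509 rad.

1.8509 rad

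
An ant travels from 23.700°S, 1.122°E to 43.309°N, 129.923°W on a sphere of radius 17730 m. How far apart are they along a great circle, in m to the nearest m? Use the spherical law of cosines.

In radians: φ₁ = -0.4136, φ₂ = 0.7559, Δλ = -131.045° = -2.2872 rad.
cos c = sin φ₁ sin φ₂ + cos φ₁ cos φ₂ cos Δλ = (-0.4019)(0.6859) + (0.9157)(0.7277)(-0.6567) = -0.71323,
so c = arccos(-0.71323) = 2.36490 rad.
Distance = R·c = 17730 × 2.3649 ≈ 41930 m.

41930 m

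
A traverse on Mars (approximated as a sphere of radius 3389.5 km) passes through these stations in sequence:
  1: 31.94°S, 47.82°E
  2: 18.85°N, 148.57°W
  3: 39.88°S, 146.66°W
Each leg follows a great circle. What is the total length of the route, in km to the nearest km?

12958 km

Leg 1→2: central angle 2.7975 rad, distance 9482.1 km.
Leg 2→3: central angle 1.0255 rad, distance 3475.9 km.
Total: 9482.1 + 3475.9 ≈ 12958 km.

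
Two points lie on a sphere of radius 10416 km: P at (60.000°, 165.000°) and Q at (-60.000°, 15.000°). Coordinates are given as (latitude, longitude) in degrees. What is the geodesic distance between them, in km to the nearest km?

Let φ₁ = 1.0472 rad, φ₂ = -1.0472 rad, and Δλ = -2.6180 rad.
Haversine: a = sin²(Δφ/2) + cos φ₁ cos φ₂ sin²(Δλ/2) = 0.7500 + (0.5000)(0.5000)(0.9330) = 0.98325.
Central angle c = 2·arcsin(√a) = 2.88205 rad.
Distance = R·c = 10416 × 2.8820 ≈ 30019 km.

30019 km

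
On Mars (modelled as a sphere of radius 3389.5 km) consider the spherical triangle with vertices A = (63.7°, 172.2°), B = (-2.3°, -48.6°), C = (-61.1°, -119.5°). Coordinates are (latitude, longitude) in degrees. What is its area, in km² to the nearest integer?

32048897 km²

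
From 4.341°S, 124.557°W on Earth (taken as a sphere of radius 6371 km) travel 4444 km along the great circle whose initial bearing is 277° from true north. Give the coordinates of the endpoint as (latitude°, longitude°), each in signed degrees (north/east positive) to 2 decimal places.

1.15°, -164.18°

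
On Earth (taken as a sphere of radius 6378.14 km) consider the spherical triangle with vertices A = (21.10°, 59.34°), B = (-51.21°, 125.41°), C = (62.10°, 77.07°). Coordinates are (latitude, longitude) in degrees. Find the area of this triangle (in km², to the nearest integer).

32027418 km²

Side lengths (central angles): a = 2.0875, b = 0.7466, c = 1.6143 rad; semiperimeter s = 2.2242.
By l'Huilier's theorem, tan(E/4) = √[tan(s/2) tan((s−a)/2) tan((s−b)/2) tan((s−c)/2)], giving spherical excess E = 0.7873 rad.
Area = E·R² = 0.7873 × (6378.14)² ≈ 32027418 km².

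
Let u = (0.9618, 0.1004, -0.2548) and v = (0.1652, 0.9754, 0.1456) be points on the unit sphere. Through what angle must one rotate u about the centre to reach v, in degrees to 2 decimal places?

77.31°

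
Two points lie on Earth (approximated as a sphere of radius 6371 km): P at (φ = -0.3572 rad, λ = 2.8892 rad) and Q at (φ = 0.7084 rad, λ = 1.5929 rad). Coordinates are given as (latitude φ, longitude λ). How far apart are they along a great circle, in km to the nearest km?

With latitudes φ₁ = -20.466°, φ₂ = 40.588° and longitude difference Δλ = -74.273°:
cos c = sin φ₁ sin φ₂ + cos φ₁ cos φ₂ cos Δλ = (-0.3497)(0.6506) + (0.9369)(0.7594)(0.2711) = -0.03464,
so c = arccos(-0.03464) = 1.60544 rad.
Distance = R·c = 6371 × 1.6054 ≈ 10228 km.

10228 km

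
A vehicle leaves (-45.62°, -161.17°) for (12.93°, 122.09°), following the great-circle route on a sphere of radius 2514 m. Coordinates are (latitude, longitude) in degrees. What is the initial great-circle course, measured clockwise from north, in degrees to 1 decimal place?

With φ₁ = -0.7962, φ₂ = 0.2257, Δλ = -1.3394 rad, the forward-azimuth formula gives
θ = atan2( sin Δλ cos φ₂ , cos φ₁ sin φ₂ − sin φ₁ cos φ₂ cos Δλ ) = atan2(-0.9487, 0.3163) = -71.56°.
Adding 360° brings this into [0°, 360°): 288.4°.

288.4°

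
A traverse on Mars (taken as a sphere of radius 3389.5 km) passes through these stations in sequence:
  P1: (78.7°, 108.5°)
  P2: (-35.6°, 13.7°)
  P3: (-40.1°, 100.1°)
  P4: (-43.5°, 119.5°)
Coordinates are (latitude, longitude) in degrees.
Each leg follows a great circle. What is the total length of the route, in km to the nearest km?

Leg P1→P2: central angle 2.1947 rad, distance 7438.8 km.
Leg P2→P3: central angle 1.1439 rad, distance 3877.4 km.
Leg P3→P4: central angle 0.2586 rad, distance 876.7 km.
Total: 7438.8 + 3877.4 + 876.7 ≈ 12193 km.

12193 km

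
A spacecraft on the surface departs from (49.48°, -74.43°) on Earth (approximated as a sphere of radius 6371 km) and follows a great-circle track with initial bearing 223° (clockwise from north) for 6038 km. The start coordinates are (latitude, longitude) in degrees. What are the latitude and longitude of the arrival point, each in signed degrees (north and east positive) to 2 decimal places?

3.31°, -108.12°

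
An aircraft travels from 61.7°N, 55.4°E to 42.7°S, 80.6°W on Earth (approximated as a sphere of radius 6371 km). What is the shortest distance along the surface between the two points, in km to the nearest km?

16453 km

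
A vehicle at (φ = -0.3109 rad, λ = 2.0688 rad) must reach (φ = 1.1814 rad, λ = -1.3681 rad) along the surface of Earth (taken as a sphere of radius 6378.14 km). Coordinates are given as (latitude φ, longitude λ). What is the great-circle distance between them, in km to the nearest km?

14356 km

With latitudes φ₁ = -17.813°, φ₂ = 67.689° and longitude difference Δλ = 163.080°:
cos c = sin φ₁ sin φ₂ + cos φ₁ cos φ₂ cos Δλ = (-0.3059)(0.9251) + (0.9521)(0.3796)(-0.9567) = -0.62880,
so c = arccos(-0.62880) = 2.25080 rad.
Distance = R·c = 6378.14 × 2.2508 ≈ 14356 km.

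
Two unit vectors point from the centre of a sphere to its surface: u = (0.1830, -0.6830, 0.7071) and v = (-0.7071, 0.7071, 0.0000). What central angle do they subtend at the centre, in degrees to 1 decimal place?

127.8°

u·v = -0.6123; |u| = 1.0000, |v| = 1.0000.
cos θ = (u·v)/(|u||v|) = -0.6124, so θ = 127.8°.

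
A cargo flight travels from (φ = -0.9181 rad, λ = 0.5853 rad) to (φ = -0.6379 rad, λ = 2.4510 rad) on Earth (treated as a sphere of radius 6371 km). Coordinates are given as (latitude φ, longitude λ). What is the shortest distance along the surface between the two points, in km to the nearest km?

7856 km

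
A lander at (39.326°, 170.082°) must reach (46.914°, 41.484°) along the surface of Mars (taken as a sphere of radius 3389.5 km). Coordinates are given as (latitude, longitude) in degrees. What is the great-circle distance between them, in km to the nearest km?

4871 km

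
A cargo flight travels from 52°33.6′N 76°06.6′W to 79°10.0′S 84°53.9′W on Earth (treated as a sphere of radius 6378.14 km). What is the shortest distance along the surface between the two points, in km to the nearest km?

In radians: φ₁ = 0.9173, φ₂ = -1.3817, Δλ = -8.788° = -0.1534 rad.
Haversine: a = sin²(Δφ/2) + cos φ₁ cos φ₂ sin²(Δλ/2) = 0.8328 + (0.6079)(0.1880)(0.0059) = 0.83346.
Central angle c = 2·arcsin(√a) = 2.30086 rad.
Distance = R·c = 6378.14 × 2.3009 ≈ 14675 km.

14675 km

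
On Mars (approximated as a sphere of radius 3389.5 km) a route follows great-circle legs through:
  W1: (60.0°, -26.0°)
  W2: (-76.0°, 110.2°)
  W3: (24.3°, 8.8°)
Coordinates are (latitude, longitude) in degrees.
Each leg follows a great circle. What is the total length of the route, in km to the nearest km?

16230 km

Leg W1→W2: central angle 2.7587 rad, distance 9350.8 km.
Leg W2→W3: central angle 2.0296 rad, distance 6879.3 km.
Total: 9350.8 + 6879.3 ≈ 16230 km.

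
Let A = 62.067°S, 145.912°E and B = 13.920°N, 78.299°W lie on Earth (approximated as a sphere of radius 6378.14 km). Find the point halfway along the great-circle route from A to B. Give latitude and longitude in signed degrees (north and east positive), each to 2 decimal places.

The central angle between A and B is δ = 2.1394 rad.
With f = 0.5, the slerp weights are sin((1−f)δ)/sin δ = 1.0408 and sin(fδ)/sin δ = 1.0408.
Weighted sum of the unit vectors: (1.0408)·(-0.3880,0.2625,-0.8835) + (1.0408)·(0.1968,-0.9505,0.2406) = (-0.1989, -0.7160, -0.6692).
Converting back: φ = atan2(z, √(x²+y²)) = -42.00°, λ = atan2(y, x) = -105.53°.

-42.00°, -105.53°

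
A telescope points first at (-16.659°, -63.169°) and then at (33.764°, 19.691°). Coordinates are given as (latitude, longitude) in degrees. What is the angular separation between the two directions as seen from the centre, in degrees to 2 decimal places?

With latitudes φ₁ = -16.659°, φ₂ = 33.764° and longitude difference Δλ = 82.860°:
Haversine: a = sin²(Δφ/2) + cos φ₁ cos φ₂ sin²(Δλ/2) = 0.1814 + (0.9580)(0.8313)(0.4379) = 0.53017.
Central angle c = 2·arcsin(√a) = 1.63117 rad.
So the angular separation is 93.46°.

93.46°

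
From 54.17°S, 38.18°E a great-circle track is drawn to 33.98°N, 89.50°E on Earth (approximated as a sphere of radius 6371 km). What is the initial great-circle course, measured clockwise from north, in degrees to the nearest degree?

With φ₁ = -0.9454, φ₂ = 0.5931, Δλ = 0.8957 rad, the forward-azimuth formula gives
θ = atan2( sin Δλ cos φ₂ , cos φ₁ sin φ₂ − sin φ₁ cos φ₂ cos Δλ ) = atan2(0.6473, 0.7473) = 40.90°.
So the initial bearing is 41°.

41°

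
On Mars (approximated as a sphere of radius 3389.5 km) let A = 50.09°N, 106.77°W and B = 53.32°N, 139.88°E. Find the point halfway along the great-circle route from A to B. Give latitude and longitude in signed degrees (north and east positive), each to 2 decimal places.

66.52°, -160.34°

The central angle between A and B is δ = 1.0891 rad.
With f = 0.5, the slerp weights are sin((1−f)δ)/sin δ = 0.5846 and sin(fδ)/sin δ = 0.5846.
Weighted sum of the unit vectors: (0.5846)·(-0.1851,-0.6143,0.7671) + (0.5846)·(-0.4568,0.3849,0.8020) = (-0.3752, -0.1341, 0.9172).
Converting back: φ = atan2(z, √(x²+y²)) = 66.52°, λ = atan2(y, x) = -160.34°.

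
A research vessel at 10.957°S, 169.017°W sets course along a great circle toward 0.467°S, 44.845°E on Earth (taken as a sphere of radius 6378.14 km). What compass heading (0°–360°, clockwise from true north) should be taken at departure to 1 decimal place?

253.4°

Δλ = -146.138° = -2.5506 rad.
y = sin Δλ · cos φ₂ = (-0.5572)(1.0000) = -0.5572
x = cos φ₁ sin φ₂ − sin φ₁ cos φ₂ cos Δλ = (0.9818)(-0.0082) − (-0.1901)(1.0000)(-0.8304) = -0.1658
θ = atan2(y, x) = -106.57°; adding 360° gives 253.4°.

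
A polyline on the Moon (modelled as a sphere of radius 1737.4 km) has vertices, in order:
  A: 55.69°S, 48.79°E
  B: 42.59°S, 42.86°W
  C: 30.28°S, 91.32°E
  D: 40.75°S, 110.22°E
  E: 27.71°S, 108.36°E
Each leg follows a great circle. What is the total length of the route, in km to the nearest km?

5590 km

Leg A→B: central angle 0.9920 rad, distance 1723.4 km.
Leg B→C: central angle 1.6728 rad, distance 2906.4 km.
Leg C→D: central angle 0.3237 rad, distance 562.3 km.
Leg D→E: central angle 0.2292 rad, distance 398.1 km.
Total: 1723.4 + 2906.4 + 562.3 + 398.1 ≈ 5590 km.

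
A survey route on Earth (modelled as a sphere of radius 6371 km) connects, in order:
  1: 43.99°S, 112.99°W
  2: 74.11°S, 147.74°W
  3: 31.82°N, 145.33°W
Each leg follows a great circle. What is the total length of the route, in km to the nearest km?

Leg 1→2: central angle 0.5920 rad, distance 3771.4 km.
Leg 2→3: central angle 1.8490 rad, distance 11780.2 km.
Total: 3771.4 + 11780.2 ≈ 15552 km.

15552 km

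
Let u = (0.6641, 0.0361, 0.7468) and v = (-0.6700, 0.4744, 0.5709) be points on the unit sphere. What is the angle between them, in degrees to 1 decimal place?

u·v = -0.0015; |u| = 1.0000, |v| = 0.9999.
cos θ = (u·v)/(|u||v|) = -0.0015, so θ = 90.1°.

90.1°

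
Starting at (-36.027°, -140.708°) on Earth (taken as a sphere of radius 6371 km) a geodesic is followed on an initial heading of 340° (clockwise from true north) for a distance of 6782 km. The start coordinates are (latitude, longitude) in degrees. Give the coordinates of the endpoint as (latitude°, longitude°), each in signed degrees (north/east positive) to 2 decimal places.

Angular distance δ = d/R = 6782/6371 = 1.06451 rad; initial bearing θ = 5.9341 rad.
sin φ₂ = sin φ₁ cos δ + cos φ₁ sin δ cos θ = (-0.5882)(0.4849) + (0.8087)(0.8746)(0.9397) = 0.3794, so φ₂ = 22.30°.
Δλ = atan2(sin θ sin δ cos φ₁, cos δ − sin φ₁ sin φ₂) = atan2(-0.2419, 0.7081) = -18.862°.
λ₂ = -140.708° − 18.862° = -159.57°.

22.30°, -159.57°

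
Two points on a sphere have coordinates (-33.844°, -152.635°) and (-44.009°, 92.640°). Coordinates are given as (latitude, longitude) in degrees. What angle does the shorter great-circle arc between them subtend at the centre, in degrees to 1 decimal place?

82.1°

In radians: φ₁ = -0.5907, φ₂ = -0.7681, Δλ = -114.725° = -2.0023 rad.
cos c = sin φ₁ sin φ₂ + cos φ₁ cos φ₂ cos Δλ = (-0.5569)(-0.6948) + (0.8306)(0.7192)(-0.4183) = 0.13709,
so c = arccos(0.13709) = 1.43328 rad.
So the angular separation is 82.1°.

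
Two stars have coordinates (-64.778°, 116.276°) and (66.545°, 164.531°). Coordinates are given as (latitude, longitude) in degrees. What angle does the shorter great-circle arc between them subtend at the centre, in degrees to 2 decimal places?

135.81°

In radians: φ₁ = -1.1306, φ₂ = 1.1614, Δλ = 48.255° = 0.8422 rad.
cos c = sin φ₁ sin φ₂ + cos φ₁ cos φ₂ cos Δλ = (-0.9047)(0.9174) + (0.4261)(0.3980)(0.6658) = -0.71698,
so c = arccos(-0.71698) = 2.37026 rad.
So the angular separation is 135.81°.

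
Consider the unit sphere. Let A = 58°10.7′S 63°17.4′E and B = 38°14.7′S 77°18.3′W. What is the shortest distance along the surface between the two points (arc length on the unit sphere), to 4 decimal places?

With latitudes φ₁ = -58.178°, φ₂ = -38.245° and longitude difference Δλ = -140.595°:
Haversine: a = sin²(Δφ/2) + cos φ₁ cos φ₂ sin²(Δλ/2) = 0.0300 + (0.5273)(0.7854)(0.8863) = 0.39700.
Central angle c = 2·arcsin(√a) = 1.36330 rad.
On the unit sphere the arc length equals the central angle: 1.3633.

1.3633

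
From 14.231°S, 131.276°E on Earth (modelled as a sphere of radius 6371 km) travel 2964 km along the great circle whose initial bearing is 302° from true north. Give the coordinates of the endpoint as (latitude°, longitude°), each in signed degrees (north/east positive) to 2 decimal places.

0.62°, 108.91°

Angular distance δ = d/R = 2964/6371 = 0.46523 rad; initial bearing θ = 5.2709 rad.
sin φ₂ = sin φ₁ cos δ + cos φ₁ sin δ cos θ = (-0.2458)(0.8937) + (0.9693)(0.4486)(0.5299) = 0.0107, so φ₂ = 0.62°.
Δλ = atan2(sin θ sin δ cos φ₁, cos δ − sin φ₁ sin φ₂) = atan2(-0.3688, 0.8964) = -22.364°.
λ₂ = 131.276° − 22.364° = 108.91°.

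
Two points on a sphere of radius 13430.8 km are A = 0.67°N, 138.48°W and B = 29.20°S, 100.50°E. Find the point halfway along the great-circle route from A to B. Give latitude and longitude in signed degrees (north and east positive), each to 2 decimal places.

Central angle δ = 2.0438 rad. Interpolating on the sphere with fraction f = 0.5:
P = [sin((1−f)δ)·A + sin(fδ)·B] / sin δ = 0.9583·A + 0.9583·B in Cartesian coordinates,
giving P = (-0.8699, 0.1873, -0.4563), i.e. latitude -27.15°, longitude 167.85°.

-27.15°, 167.85°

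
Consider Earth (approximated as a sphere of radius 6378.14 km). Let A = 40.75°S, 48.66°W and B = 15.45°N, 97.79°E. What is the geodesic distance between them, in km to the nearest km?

15750 km

With latitudes φ₁ = -40.750°, φ₂ = 15.450° and longitude difference Δλ = 146.450°:
cos c = sin φ₁ sin φ₂ + cos φ₁ cos φ₂ cos Δλ = (-0.6528)(0.2664) + (0.7576)(0.9639)(-0.8334) = -0.78244,
so c = arccos(-0.78244) = 2.46936 rad.
Distance = R·c = 6378.14 × 2.4694 ≈ 15750 km.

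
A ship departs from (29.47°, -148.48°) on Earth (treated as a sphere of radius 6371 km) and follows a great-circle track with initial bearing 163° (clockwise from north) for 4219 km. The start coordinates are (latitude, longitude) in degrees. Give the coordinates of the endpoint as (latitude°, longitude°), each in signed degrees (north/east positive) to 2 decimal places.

-7.12°, -138.04°

Angular distance δ = d/R = 4219/6371 = 0.66222 rad; initial bearing θ = 2.8449 rad.
sin φ₂ = sin φ₁ cos δ + cos φ₁ sin δ cos θ = (0.4920)(0.7886) + (0.8706)(0.6149)(-0.9563) = -0.1239, so φ₂ = -7.12°.
Δλ = atan2(sin θ sin δ cos φ₁, cos δ − sin φ₁ sin φ₂) = atan2(0.1565, 0.8496) = 10.438°.
λ₂ = -148.480° + 10.438° = -138.04°.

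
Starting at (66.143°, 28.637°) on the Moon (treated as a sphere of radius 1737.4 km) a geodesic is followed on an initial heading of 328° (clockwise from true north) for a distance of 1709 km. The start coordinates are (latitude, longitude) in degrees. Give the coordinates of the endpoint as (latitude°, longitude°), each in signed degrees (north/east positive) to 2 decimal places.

52.39°, -105.07°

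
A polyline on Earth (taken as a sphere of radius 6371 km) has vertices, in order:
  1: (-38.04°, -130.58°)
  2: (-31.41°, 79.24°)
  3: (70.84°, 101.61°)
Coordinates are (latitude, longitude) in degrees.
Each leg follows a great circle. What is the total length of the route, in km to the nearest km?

23204 km

Leg 1→2: central angle 1.8359 rad, distance 11696.6 km.
Leg 2→3: central angle 1.8062 rad, distance 11507.4 km.
Total: 11696.6 + 11507.4 ≈ 23204 km.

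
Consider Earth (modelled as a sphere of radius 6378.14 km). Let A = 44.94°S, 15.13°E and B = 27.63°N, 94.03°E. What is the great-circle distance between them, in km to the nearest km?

With latitudes φ₁ = -44.940°, φ₂ = 27.630° and longitude difference Δλ = 78.900°:
Haversine: a = sin²(Δφ/2) + cos φ₁ cos φ₂ sin²(Δλ/2) = 0.3502 + (0.7078)(0.8860)(0.4037) = 0.60342.
Central angle c = 2·arcsin(√a) = 1.77915 rad.
Distance = R·c = 6378.14 × 1.7791 ≈ 11348 km.

11348 km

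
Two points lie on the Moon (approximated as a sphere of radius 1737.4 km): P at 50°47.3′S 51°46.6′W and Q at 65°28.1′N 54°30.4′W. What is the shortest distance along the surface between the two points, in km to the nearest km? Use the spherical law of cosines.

3526 km

In radians: φ₁ = -0.8864, φ₂ = 1.1426, Δλ = -2.730° = -0.0476 rad.
cos c = sin φ₁ sin φ₂ + cos φ₁ cos φ₂ cos Δλ = (-0.7748)(0.9097) + (0.6322)(0.4152)(0.9989) = -0.44269,
so c = arccos(-0.44269) = 2.02939 rad.
Distance = R·c = 1737.4 × 2.0294 ≈ 3526 km.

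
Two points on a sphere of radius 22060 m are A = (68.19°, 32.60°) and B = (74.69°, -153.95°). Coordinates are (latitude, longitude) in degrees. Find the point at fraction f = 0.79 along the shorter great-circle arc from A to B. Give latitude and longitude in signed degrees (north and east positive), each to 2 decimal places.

82.43°, -158.10°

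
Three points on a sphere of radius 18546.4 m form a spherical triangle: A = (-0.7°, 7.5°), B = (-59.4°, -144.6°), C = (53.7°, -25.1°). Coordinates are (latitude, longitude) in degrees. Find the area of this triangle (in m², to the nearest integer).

794494217 m²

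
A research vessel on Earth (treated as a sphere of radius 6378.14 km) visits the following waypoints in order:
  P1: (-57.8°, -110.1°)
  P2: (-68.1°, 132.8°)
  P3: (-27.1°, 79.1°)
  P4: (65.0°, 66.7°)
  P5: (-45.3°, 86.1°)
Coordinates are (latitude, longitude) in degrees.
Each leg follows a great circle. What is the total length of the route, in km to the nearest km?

Leg P1→P2: central angle 0.8030 rad, distance 5121.3 km.
Leg P2→P3: central angle 0.9030 rad, distance 5759.6 km.
Leg P3→P4: central angle 1.6162 rad, distance 10308.6 km.
Leg P4→P5: central angle 1.9432 rad, distance 12393.7 km.
Total: 5121.3 + 5759.6 + 10308.6 + 12393.7 ≈ 33583 km.

33583 km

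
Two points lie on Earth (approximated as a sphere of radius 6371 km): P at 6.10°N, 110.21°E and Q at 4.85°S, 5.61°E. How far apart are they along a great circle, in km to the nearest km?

11675 km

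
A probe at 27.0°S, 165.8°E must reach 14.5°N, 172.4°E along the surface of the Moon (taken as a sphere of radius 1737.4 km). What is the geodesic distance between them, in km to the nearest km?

Let φ₁ = -0.4712 rad, φ₂ = 0.2531 rad, and Δλ = 0.1152 rad.
Haversine: a = sin²(Δφ/2) + cos φ₁ cos φ₂ sin²(Δλ/2) = 0.1255 + (0.8910)(0.9681)(0.0033) = 0.12838.
Central angle c = 2·arcsin(√a) = 0.73290 rad.
Distance = R·c = 1737.4 × 0.7329 ≈ 1273 km.

1273 km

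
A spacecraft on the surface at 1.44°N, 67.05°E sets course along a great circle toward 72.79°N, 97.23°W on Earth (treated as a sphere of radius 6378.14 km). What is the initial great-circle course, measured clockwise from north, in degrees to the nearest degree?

355°

Δλ = -164.280° = -2.8672 rad.
y = sin Δλ · cos φ₂ = (-0.2709)(0.2959) = -0.0802
x = cos φ₁ sin φ₂ − sin φ₁ cos φ₂ cos Δλ = (0.9997)(0.9552) − (0.0251)(0.2959)(-0.9626) = 0.9621
θ = atan2(y, x) = -4.76°; adding 360° gives 355°.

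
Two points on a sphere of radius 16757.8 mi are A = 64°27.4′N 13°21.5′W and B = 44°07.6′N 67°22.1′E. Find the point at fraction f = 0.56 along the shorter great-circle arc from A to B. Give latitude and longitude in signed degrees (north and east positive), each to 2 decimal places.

The central angle between A and B is δ = 0.8257 rad.
With f = 0.56, the slerp weights are sin((1−f)δ)/sin δ = 0.4835 and sin(fδ)/sin δ = 0.6069.
Weighted sum of the unit vectors: (0.4835)·(0.4195,-0.0996,0.9023) + (0.6069)·(0.2762,0.6625,0.6962) = (0.3705, 0.3539, 0.8588).
Converting back: φ = atan2(z, √(x²+y²)) = 59.18°, λ = atan2(y, x) = 43.69°.

59.18°, 43.69°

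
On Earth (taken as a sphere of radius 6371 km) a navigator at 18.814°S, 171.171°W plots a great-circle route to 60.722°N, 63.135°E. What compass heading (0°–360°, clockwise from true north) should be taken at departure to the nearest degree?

332°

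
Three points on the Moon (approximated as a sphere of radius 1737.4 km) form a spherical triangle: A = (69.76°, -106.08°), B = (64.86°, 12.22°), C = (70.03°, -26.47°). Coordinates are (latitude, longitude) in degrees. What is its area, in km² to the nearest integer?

113679 km²

Side lengths (central angles): a = 0.2688, b = 0.4438, c = 0.6766 rad; semiperimeter s = 0.6946.
By l'Huilier's theorem, tan(E/4) = √[tan(s/2) tan((s−a)/2) tan((s−b)/2) tan((s−c)/2)], giving spherical excess E = 0.0377 rad.
Area = E·R² = 0.0377 × (1737.4)² ≈ 113679 km².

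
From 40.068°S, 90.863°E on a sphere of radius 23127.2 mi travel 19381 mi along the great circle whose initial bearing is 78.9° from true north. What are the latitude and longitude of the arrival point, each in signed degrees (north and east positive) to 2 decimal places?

-18.73°, 141.23°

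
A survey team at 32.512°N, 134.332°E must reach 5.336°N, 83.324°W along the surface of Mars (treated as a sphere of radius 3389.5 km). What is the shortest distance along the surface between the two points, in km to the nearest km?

Let φ₁ = 0.5674 rad, φ₂ = 0.0931 rad, and Δλ = 2.4844 rad.
cos c = sin φ₁ sin φ₂ + cos φ₁ cos φ₂ cos Δλ = (0.5375)(0.0930) + (0.8433)(0.9957)(-0.7917) = -0.61474,
so c = arccos(-0.61474) = 2.23285 rad.
Distance = R·c = 3389.5 × 2.2329 ≈ 7568 km.

7568 km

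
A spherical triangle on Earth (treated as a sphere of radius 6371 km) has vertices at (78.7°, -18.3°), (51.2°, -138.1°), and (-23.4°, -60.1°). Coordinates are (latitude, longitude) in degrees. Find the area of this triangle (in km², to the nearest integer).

40596912 km²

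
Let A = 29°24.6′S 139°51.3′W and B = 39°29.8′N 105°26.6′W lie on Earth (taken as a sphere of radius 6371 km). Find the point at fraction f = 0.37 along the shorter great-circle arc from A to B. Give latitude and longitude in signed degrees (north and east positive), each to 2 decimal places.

-3.81°, -127.60°

The central angle between A and B is δ = 1.3261 rad.
With f = 0.37, the slerp weights are sin((1−f)δ)/sin δ = 0.7644 and sin(fδ)/sin δ = 0.4857.
Weighted sum of the unit vectors: (0.7644)·(-0.6659,-0.5616,-0.4911) + (0.4857)·(-0.2055,-0.7438,0.6360) = (-0.6088, -0.7905, -0.0664).
Converting back: φ = atan2(z, √(x²+y²)) = -3.81°, λ = atan2(y, x) = -127.60°.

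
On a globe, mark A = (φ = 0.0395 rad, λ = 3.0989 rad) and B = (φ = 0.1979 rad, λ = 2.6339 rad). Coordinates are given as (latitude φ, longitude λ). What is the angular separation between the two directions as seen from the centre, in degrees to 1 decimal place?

With latitudes φ₁ = 2.263°, φ₂ = 11.339° and longitude difference Δλ = -26.643°:
Haversine: a = sin²(Δφ/2) + cos φ₁ cos φ₂ sin²(Δλ/2) = 0.0063 + (0.9992)(0.9805)(0.0531) = 0.05827.
Central angle c = 2·arcsin(√a) = 0.48761 rad.
So the angular separation is 27.9°.

27.9°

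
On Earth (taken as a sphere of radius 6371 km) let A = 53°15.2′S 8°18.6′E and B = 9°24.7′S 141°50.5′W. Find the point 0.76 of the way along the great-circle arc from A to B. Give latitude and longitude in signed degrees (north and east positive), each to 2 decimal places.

The central angle between A and B is δ = 1.9616 rad.
With f = 0.76, the slerp weights are sin((1−f)δ)/sin δ = 0.4906 and sin(fδ)/sin δ = 1.0781.
Weighted sum of the unit vectors: (0.4906)·(0.5920,0.0865,-0.8013) + (1.0781)·(-0.7757,-0.6095,-0.1635) = (-0.5459, -0.6147, -0.5694).
Converting back: φ = atan2(z, √(x²+y²)) = -34.71°, λ = atan2(y, x) = -131.61°.

-34.71°, -131.61°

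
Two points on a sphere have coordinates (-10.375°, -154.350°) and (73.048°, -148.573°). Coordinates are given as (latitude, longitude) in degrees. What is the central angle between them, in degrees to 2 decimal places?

83.51°

Let φ₁ = -0.1811 rad, φ₂ = 1.2749 rad, and Δλ = 0.1008 rad.
Haversine: a = sin²(Δφ/2) + cos φ₁ cos φ₂ sin²(Δλ/2) = 0.4427 + (0.9837)(0.2916)(0.0025) = 0.44346.
Central angle c = 2·arcsin(√a) = 1.45747 rad.
So the angular separation is 83.51°.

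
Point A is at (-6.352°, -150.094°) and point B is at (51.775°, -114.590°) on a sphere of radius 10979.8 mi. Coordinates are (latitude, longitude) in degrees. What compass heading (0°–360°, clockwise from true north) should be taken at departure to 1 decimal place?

23.2°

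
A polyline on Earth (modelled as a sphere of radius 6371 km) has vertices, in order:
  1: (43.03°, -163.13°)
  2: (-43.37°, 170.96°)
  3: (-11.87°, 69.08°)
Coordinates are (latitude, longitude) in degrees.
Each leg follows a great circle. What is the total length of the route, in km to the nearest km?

Leg 1→2: central angle 1.5614 rad, distance 9947.8 km.
Leg 2→3: central angle 1.5760 rad, distance 10040.7 km.
Total: 9947.8 + 10040.7 ≈ 19988 km.

19988 km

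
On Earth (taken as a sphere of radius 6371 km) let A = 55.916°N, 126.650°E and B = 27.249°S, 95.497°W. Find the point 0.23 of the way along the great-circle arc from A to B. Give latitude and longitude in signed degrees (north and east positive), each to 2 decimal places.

The central angle between A and B is δ = 2.4167 rad.
With f = 0.23, the slerp weights are sin((1−f)δ)/sin δ = 1.4452 and sin(fδ)/sin δ = 0.7958.
Weighted sum of the unit vectors: (1.4452)·(-0.3345,0.4496,0.8282) + (0.7958)·(-0.0852,-0.8849,-0.4579) = (-0.5512, -0.0545, 0.8326).
Converting back: φ = atan2(z, √(x²+y²)) = 56.36°, λ = atan2(y, x) = -174.36°.

56.36°, -174.36°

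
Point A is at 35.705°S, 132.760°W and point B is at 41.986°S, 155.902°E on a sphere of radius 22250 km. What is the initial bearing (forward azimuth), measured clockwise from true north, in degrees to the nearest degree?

240°

With φ₁ = -0.6232, φ₂ = -0.7328, Δλ = -1.2451 rad, the forward-azimuth formula gives
θ = atan2( sin Δλ cos φ₂ , cos φ₁ sin φ₂ − sin φ₁ cos φ₂ cos Δλ ) = atan2(-0.7042, -0.4044) = -119.87°.
Adding 360° brings this into [0°, 360°): 240°.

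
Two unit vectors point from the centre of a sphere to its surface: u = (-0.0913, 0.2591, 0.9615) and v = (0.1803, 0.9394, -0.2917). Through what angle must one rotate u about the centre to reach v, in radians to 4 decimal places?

1.6244 rad

u·v = -0.0535; |u| = 1.0000, |v| = 1.0000.
cos θ = (u·v)/(|u||v|) = -0.0535, so θ = 1.6244 rad.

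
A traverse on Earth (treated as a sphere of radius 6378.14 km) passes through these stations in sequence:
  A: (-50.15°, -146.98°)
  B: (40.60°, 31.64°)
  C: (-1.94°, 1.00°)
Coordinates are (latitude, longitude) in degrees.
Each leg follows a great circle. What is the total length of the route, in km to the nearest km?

Leg A→B: central angle 2.9741 rad, distance 18969.0 km.
Leg B→C: central angle 0.8881 rad, distance 5664.6 km.
Total: 18969.0 + 5664.6 ≈ 24634 km.

24634 km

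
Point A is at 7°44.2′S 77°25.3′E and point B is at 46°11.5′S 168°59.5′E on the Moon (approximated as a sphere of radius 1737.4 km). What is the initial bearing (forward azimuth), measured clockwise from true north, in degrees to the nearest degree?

136°

With φ₁ = -0.1350, φ₂ = -0.8062, Δλ = 1.5982 rad, the forward-azimuth formula gives
θ = atan2( sin Δλ cos φ₂ , cos φ₁ sin φ₂ − sin φ₁ cos φ₂ cos Δλ ) = atan2(0.6920, -0.7176) = 136.04°.
So the initial bearing is 136°.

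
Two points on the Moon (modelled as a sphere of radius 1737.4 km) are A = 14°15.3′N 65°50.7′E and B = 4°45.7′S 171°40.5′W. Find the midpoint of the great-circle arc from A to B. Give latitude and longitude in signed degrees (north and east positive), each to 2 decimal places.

The central angle between A and B is δ = 2.1402 rad.
With f = 0.5, the slerp weights are sin((1−f)δ)/sin δ = 1.0416 and sin(fδ)/sin δ = 1.0416.
Weighted sum of the unit vectors: (1.0416)·(0.3966,0.8843,0.2462) + (1.0416)·(-0.9860,-0.1443,-0.0830) = (-0.6139, 0.7708, 0.1700).
Converting back: φ = atan2(z, √(x²+y²)) = 9.79°, λ = atan2(y, x) = 128.54°.

9.79°, 128.54°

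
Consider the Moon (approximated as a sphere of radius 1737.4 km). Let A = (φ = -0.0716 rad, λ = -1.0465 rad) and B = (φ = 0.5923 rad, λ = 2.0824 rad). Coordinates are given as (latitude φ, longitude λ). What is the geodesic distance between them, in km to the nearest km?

4553 km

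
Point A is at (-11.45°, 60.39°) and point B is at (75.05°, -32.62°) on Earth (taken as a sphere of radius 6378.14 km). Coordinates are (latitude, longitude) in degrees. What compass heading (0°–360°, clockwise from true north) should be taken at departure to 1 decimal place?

344.7°

Δλ = -93.010° = -1.6233 rad.
y = sin Δλ · cos φ₂ = (-0.9986)(0.2580) = -0.2576
x = cos φ₁ sin φ₂ − sin φ₁ cos φ₂ cos Δλ = (0.9801)(0.9662) − (-0.1985)(0.2580)(-0.0525) = 0.9442
θ = atan2(y, x) = -15.26°; adding 360° gives 344.7°.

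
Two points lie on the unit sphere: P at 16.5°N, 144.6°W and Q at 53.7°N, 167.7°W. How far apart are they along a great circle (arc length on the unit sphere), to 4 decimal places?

With latitudes φ₁ = 16.500°, φ₂ = 53.700° and longitude difference Δλ = -23.100°:
cos c = sin φ₁ sin φ₂ + cos φ₁ cos φ₂ cos Δλ = (0.2840)(0.8059) + (0.9588)(0.5920)(0.9198) = 0.75102,
so c = arccos(0.75102) = 0.72119 rad.
On the unit sphere the arc length equals the central angle: 0.7212.

0.7212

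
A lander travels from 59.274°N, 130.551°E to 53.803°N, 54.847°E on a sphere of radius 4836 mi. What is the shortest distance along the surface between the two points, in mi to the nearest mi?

Let φ₁ = 1.0345 rad, φ₂ = 0.9390 rad, and Δλ = -1.3213 rad.
cos c = sin φ₁ sin φ₂ + cos φ₁ cos φ₂ cos Δλ = (0.8596)(0.8070) + (0.5109)(0.5906)(0.2469) = 0.76821,
so c = arccos(0.76821) = 0.69475 rad.
Distance = R·c = 4836 × 0.6947 ≈ 3360 mi.

3360 mi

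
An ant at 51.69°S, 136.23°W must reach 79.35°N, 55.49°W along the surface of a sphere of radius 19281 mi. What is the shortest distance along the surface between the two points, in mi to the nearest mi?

In radians: φ₁ = -0.9022, φ₂ = 1.3849, Δλ = 80.740° = 1.4092 rad.
Haversine: a = sin²(Δφ/2) + cos φ₁ cos φ₂ sin²(Δλ/2) = 0.8283 + (0.6199)(0.1848)(0.4195) = 0.87636.
Central angle c = 2·arcsin(√a) = 2.42297 rad.
Distance = R·c = 19281 × 2.4230 ≈ 46717 mi.

46717 mi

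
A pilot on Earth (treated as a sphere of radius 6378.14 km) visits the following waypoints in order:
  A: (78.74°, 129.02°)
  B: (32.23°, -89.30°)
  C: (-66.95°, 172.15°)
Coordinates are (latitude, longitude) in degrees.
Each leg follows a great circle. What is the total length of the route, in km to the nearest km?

21096 km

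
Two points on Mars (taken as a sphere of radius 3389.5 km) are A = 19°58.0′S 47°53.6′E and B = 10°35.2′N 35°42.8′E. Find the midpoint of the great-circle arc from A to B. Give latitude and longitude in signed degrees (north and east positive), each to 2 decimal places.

Central angle δ = 0.5729 rad. Interpolating on the sphere with fraction f = 0.5:
P = [sin((1−f)δ)·A + sin(fδ)·B] / sin δ = 0.5212·A + 0.5212·B in Cartesian coordinates,
giving P = (0.7445, 0.6625, -0.0822), i.e. latitude -4.72°, longitude 41.67°.

-4.72°, 41.67°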